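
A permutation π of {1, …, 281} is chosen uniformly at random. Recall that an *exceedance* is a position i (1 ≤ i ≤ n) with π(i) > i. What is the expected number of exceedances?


Write X = Σ_{i=1}^{281} X_i, where X_i = 1_{π(i) > i}.
For each fixed i, π(i) is uniform over {1, …, 281} (marginal of a uniform permutation), so P[π(i) > i] = (n − i)/n. Summing: Σ_{i=1}^{281} (n − i)/n = (0 + 1 + … + 280)/281 = 281(281 − 1)/(2·281) = (281 − 1)/2.
Hence E[X] = Σ_{i=1}^{281} (281 − i)/281 = 140 ≈ 140.0000.

E[X] = 140 = 140.0000.


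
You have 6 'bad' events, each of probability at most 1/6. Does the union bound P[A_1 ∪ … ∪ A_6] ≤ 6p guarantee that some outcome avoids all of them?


Union bound: P[∪_{i=1}^{6} A_i] ≤ Σ_i P[A_i] ≤ 6·p = 6·(1/6) = 1.
Numerically: 1 ≈ 1.0000.
Is 1 < 1? NO.
Since the bound 1 is ≥ 1, the union bound is uninformative here; it does NOT by itself certify existence.

6·p = 1 ≈ 1.0000; existence NOT certified by the union bound.


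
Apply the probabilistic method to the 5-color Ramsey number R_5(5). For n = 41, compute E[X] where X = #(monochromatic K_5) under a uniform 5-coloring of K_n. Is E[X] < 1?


E[X] = C(41, 5) · 5^{1 − 10} = 749398 · 5^{−9} = 749398/1953125.
As a reduced fraction: E[X] = 749398/1953125 ≈ 0.384.
Is E[X] < 1? YES.
Since E[X] < 1, there exists a 5-coloring of K_{41} with no monochromatic K_5; hence R_5(5) > 41.

E[X] = 749398/1953125 ≈ 0.384; E[X] < 1, so R_5(5) > 41.


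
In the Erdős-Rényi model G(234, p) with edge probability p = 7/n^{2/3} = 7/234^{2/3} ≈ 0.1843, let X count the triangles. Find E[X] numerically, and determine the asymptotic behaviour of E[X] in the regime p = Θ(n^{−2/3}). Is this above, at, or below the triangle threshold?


Number of potential triangles: C(234, 3) = 2108184.
Each occurs with probability p³ ≈ (0.1843)³ ≈ 6.264154e-03.
By linearity: E[X] = C(234, 3)·p³ ≈ 2108184 · 6.264154e-03 ≈ 13205.9886.
Since α = 2/3 < 1, p = c/n^{2/3} ≫ 1/n is above the triangle threshold p ~ 1/n. Asymptotically E[X] ~ (c³/6)·n^{3(1−α)} = (7³/6)·n^{1} → ∞; triangles are abundant w.h.p.

E[X] ≈ 13205.9886; in regime p = Θ(1/n^{2/3}) E[X] diverges (above the triangle threshold p ~ 1/n).


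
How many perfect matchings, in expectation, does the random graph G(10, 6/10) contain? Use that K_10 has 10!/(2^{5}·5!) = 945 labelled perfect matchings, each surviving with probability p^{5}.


K_10 has 10!/(2^{5}·5!) = 945 labelled perfect matchings.
For each such perfect matching H, let X_H = 1 if all 5 edges of H are present in G. Then P[X_H = 1] = p^{5} = (3/5)^{5} = 243/3125.
Summing the indicators: E[X] = Σ_H E[X_H] = 945 · p^{5} = 945 · 243/3125 = 45927/625.
Numerically: E[X] ≈ 73.48.

E[X] = 945 · (3/5)^{5} = 45927/625 ≈ 73.48.


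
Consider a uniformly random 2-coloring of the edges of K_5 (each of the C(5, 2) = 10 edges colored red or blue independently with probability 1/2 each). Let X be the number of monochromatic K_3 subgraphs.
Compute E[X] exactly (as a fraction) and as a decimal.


Let X = Σ_S X_S over the C(5, 3) = 10 subsets S of size 3, where X_S = 1 if the K_3 on S is monochromatic.
For a fixed S, the K_3 on S has C(3, 2) = 3 edges. P[all 3 edges red] = (1/2)^3, and likewise for blue, so P[monochromatic] = 2·(1/2)^3 = 2^{1 − 3} = 1/4.
Summing: E[X] = C(5, 3) · 2^{1 − 3} = 10 · 1/4 = 5/2.
Numerically: E[X] ≈ 2.500000.

E[X] = C(5,3)·2^(1−C(3,2)) = 5/2 ≈ 2.500000.


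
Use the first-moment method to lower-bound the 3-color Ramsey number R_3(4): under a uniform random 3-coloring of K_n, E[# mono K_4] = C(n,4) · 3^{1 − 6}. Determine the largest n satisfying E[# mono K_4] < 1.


We need C(n, 4) · 3^{1 − 6} < 1, i.e. C(n, 4) < 3^{6 − 1} = 243.
Check values of n near the boundary:
  n = 6: C(6, 4) = 15; 15 < 243? YES
  n = 7: C(7, 4) = 35; 35 < 243? YES
  n = 8: C(8, 4) = 70; 70 < 243? YES
  n = 9: C(9, 4) = 126; 126 < 243? YES
  n = 10: C(10, 4) = 210; 210 < 243? YES
  n = 11: C(11, 4) = 330; 330 < 243? NO
  n = 12: C(12, 4) = 495; 495 < 243? NO
  n = 13: C(13, 4) = 715; 715 < 243? NO
The largest n with C(n, 4) < 243 is n = 10 (where E[X] = 70/81 ≈ 0.864). Hence R_3(4) > 10, i.e. R_3(4) ≥ 11.

Largest n = 10; hence R_3(4) > 10.


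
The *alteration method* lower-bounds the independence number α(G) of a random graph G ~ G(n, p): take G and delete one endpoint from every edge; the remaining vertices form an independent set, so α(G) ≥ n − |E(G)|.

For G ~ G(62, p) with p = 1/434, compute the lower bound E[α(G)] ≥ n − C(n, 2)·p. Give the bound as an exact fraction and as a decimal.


E[|E(G)|] = C(62, 2)·p = 1891 · (1/434) = 61/14.
E[α(G)] ≥ n − E[|E(G)|] = 62 − 61/14 = 807/14.
Numerically: ≈ 57.6429.
(This is only a lower bound; the true E[α(G)] may be larger.)

E[α(G)] ≥ 807/14 ≈ 57.6429.


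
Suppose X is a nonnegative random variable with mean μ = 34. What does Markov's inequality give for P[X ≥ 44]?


μ = E[X] = 34, a = 44.
Markov: P[X ≥ 44] ≤ μ/a = (34)/44 = 17/22.
Numerically: ≈ 0.77273.
(Since a = 44 > μ = 34.00000, the bound 17/22 is < 1 and informative.)

P[X ≥ 44] ≤ 17/22 ≈ 0.77273.


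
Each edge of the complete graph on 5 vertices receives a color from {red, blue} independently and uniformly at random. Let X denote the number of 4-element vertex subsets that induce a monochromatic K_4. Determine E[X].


Let X = Σ_S X_S over the C(5, 4) = 5 subsets S of size 4, where X_S = 1 if the K_4 on S is monochromatic.
For a fixed S, the K_4 on S has C(4, 2) = 6 edges. P[all 6 edges red] = (1/2)^6, and likewise for blue, so P[monochromatic] = 2·(1/2)^6 = 2^{1 − 6} = 1/32.
By linearity: E[X] = C(5, 4) · 2^{1 − 6} = 5 · 1/32 = 5/32.
Numerically: E[X] ≈ 0.15625.

E[X] = C(5,4)·2^(1−C(4,2)) = 5/32 ≈ 0.15625.


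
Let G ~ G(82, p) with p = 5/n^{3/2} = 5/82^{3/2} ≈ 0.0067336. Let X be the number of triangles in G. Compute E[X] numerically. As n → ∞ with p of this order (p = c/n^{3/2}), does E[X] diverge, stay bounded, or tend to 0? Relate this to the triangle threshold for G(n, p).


Number of potential triangles: C(82, 3) = 88560.
Each occurs with probability p³ ≈ (0.0067336)³ ≈ 3.0531467e-07.
By linearity: E[X] = C(82, 3)·p³ ≈ 88560 · 3.0531467e-07 ≈ 0.02704.
Since α = 3/2 > 1, p = c/n^{3/2} = o(1/n) is below the triangle threshold p ~ 1/n. Asymptotically E[X] ~ (c³/6)·n^{3(1−α)} = (5³/6)·n^{-1.5} → 0, so by Markov's inequality G has no triangles w.h.p.

E[X] ≈ 0.02704; in regime p = Θ(1/n^{3/2}) E[X] tends to 0 (below the triangle threshold p ~ 1/n).


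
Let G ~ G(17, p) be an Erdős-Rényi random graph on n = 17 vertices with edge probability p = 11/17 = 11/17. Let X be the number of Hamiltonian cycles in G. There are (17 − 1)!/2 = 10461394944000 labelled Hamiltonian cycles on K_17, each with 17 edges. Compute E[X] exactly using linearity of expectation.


K_17 has (17 − 1)!/2 = 10461394944000 labelled Hamiltonian cycles.
For each such Hamiltonian cycle H, let X_H = 1 if all 17 edges of H are present in G. Then P[X_H = 1] = p^{17} = (11/17)^{17} = 505447028499293771/827240261886336764177.
By linearity of expectation: E[X] = Σ_H E[X_H] = 10461394944000 · p^{17} = 10461394944000 · 505447028499293771/827240261886336764177 = 5287680988402335763510093824000/827240261886336764177.
Numerically: E[X] ≈ 6.39195e+09.

E[X] = 10461394944000 · (11/17)^{17} = 5287680988402335763510093824000/827240261886336764177 ≈ 6.39195e+09.


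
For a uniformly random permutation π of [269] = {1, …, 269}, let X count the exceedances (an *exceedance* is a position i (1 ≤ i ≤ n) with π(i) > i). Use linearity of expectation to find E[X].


Write X = Σ_{i=1}^{269} X_i, where X_i = 1_{π(i) > i}.
For each fixed i, π(i) is uniform over {1, …, 269} (marginal of a uniform permutation), so P[π(i) > i] = (n − i)/n. Summing: Σ_{i=1}^{269} (n − i)/n = (0 + 1 + … + 268)/269 = 269(269 − 1)/(2·269) = (269 − 1)/2.
Hence E[X] = Σ_{i=1}^{269} (269 − i)/269 = 134 ≈ 134.000.

E[X] = 134 = 134.000.


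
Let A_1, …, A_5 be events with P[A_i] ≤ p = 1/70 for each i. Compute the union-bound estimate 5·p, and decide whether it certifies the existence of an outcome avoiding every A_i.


Union bound: P[∪_{i=1}^{5} A_i] ≤ Σ_i P[A_i] ≤ 5·p = 5·(1/70) = 1/14.
Numerically: 1/14 ≈ 0.071.
Is 1/14 < 1? YES.
Since P[∪ A_i] ≤ 1/14 < 1, the complement has P[∩ A_i^c] ≥ 1 − 1/14 = 13/14 > 0, so some outcome avoids every A_i.

5·p = 1/14 ≈ 0.071; existence CERTIFIED by the union bound.


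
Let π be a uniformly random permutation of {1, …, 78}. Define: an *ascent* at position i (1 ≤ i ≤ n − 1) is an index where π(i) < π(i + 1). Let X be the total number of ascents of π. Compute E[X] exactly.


Write X = Σ X_I over i = 1, …, 77, with X_I the indicator of one ascent.
There are 77 indicators.
For each fixed i, the pair (π(i), π(i+1)) is a uniformly random ordered pair of distinct values from {1, …, 78}; by symmetry P[π(i) < π(i+1)] = 1/2.
By linearity: E[X] = 77 · (1/2) = (78 − 1) · (1/2) = 77/2 ≈ 38.50000.

E[X] = 77/2 = 38.50000.


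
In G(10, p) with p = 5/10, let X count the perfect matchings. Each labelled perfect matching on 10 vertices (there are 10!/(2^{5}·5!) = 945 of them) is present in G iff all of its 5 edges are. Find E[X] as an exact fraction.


K_10 has 10!/(2^{5}·5!) = 945 labelled perfect matchings.
For each such perfect matching H, let X_H = 1 if all 5 edges of H are present in G. Then P[X_H = 1] = p^{5} = (1/2)^{5} = 1/32.
By linearity: E[X] = Σ_H E[X_H] = 945 · p^{5} = 945 · 1/32 = 945/32.
Numerically: E[X] ≈ 29.531.

E[X] = 945 · (1/2)^{5} = 945/32 ≈ 29.531.


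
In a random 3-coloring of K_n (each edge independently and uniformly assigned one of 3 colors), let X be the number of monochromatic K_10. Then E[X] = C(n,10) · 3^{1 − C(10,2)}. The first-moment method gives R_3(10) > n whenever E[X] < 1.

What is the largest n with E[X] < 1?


We need C(n, 10) · 3^{1 − 45} < 1, i.e. C(n, 10) < 3^{45 − 1} = 984770902183611232881.
Check values of n near the boundary:
  n = 569: C(569, 10) = 905357721286137524328; 905357721286137524328 < 984770902183611232881? YES
  n = 570: C(570, 10) = 921524823451961408691; 921524823451961408691 < 984770902183611232881? YES
  n = 571: C(571, 10) = 937951290893172842001; 937951290893172842001 < 984770902183611232881? YES
  n = 572: C(572, 10) = 954640815642161682606; 954640815642161682606 < 984770902183611232881? YES
  n = 573: C(573, 10) = 971597135635805762226; 971597135635805762226 < 984770902183611232881? YES
  n = 574: C(574, 10) = 988824035203816502691; 988824035203816502691 < 984770902183611232881? NO
  n = 575: C(575, 10) = 1006325345561406175305; 1006325345561406175305 < 984770902183611232881? NO
  n = 576: C(576, 10) = 1024104945306307344480; 1024104945306307344480 < 984770902183611232881? NO
The largest n with C(n, 10) < 984770902183611232881 is n = 573 (where E[X] = 35985079097622435638/36472996377170786403 ≈ 0.9866225). Hence R_3(10) > 573, i.e. R_3(10) ≥ 574.

Largest n = 573; hence R_3(10) > 573.


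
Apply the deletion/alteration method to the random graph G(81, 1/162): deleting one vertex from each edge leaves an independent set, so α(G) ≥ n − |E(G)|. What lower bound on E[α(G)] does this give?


E[|E(G)|] = C(81, 2)·p = 3240 · (1/162) = 20.
E[α(G)] ≥ n − E[|E(G)|] = 81 − 20 = 61.
Numerically: ≈ 61.000.
(This is only a lower bound; the true E[α(G)] may be larger.)

E[α(G)] ≥ 61 ≈ 61.000.


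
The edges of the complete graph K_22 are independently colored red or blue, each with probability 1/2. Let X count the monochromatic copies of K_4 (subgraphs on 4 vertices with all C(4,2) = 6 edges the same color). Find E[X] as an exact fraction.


Let X = Σ_S X_S over the C(22, 4) = 7315 subsets S of size 4, where X_S = 1 if the K_4 on S is monochromatic.
For a fixed S, the K_4 on S has C(4, 2) = 6 edges. P[all 6 edges red] = (1/2)^6, and likewise for blue, so P[monochromatic] = 2·(1/2)^6 = 2^{1 − 6} = 1/32.
By linearity of expectation: E[X] = C(22, 4) · 2^{1 − 6} = 7315 · 1/32 = 7315/32.
Numerically: E[X] ≈ 228.5938.

E[X] = C(22,4)·2^(1−C(4,2)) = 7315/32 ≈ 228.5938.


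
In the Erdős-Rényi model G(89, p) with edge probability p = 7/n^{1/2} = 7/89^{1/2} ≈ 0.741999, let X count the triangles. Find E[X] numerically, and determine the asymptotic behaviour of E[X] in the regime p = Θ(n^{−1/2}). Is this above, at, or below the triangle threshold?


Number of potential triangles: C(89, 3) = 113564.
Each occurs with probability p³ ≈ (0.741999)³ ≈ 4.08516037e-01.
By linearity: E[X] = C(89, 3)·p³ ≈ 113564 · 4.08516037e-01 ≈ 46392.715215.
Since α = 1/2 < 1, p = c/n^{1/2} ≫ 1/n is above the triangle threshold p ~ 1/n. Asymptotically E[X] ~ (c³/6)·n^{3(1−α)} = (7³/6)·n^{1.5} → ∞; triangles are abundant w.h.p.

E[X] ≈ 46392.715215; in regime p = Θ(1/n^{1/2}) E[X] diverges (above the triangle threshold p ~ 1/n).


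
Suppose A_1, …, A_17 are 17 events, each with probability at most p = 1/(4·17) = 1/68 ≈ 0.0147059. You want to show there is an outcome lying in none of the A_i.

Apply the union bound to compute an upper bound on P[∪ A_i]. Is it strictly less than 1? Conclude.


Union bound: P[∪_{i=1}^{17} A_i] ≤ Σ_i P[A_i] ≤ 17·p = 17·(1/68) = 1/4.
Numerically: 1/4 ≈ 0.2500000.
Is 1/4 < 1? YES.
Since P[∪ A_i] ≤ 1/4 < 1, the complement has P[∩ A_i^c] ≥ 1 − 1/4 = 3/4 > 0, so some outcome avoids every A_i.

17·p = 1/4 ≈ 0.2500000; existence CERTIFIED by the union bound.


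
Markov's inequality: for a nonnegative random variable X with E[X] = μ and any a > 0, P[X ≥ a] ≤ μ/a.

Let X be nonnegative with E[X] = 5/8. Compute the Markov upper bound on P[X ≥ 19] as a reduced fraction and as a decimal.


μ = E[X] = 5/8, a = 19.
Markov: P[X ≥ 19] ≤ μ/a = (5/8)/19 = 5/152.
Numerically: ≈ 0.033.
(Since a = 19 > μ = 0.625, the bound 5/152 is < 1 and informative.)

P[X ≥ 19] ≤ 5/152 ≈ 0.033.


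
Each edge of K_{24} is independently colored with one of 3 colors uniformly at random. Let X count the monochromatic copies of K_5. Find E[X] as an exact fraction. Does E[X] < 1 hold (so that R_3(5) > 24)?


E[X] = C(24, 5) · 3^{1 − 10} = 42504 · 3^{−9} = 42504/19683.
As a reduced fraction: E[X] = 14168/6561 ≈ 2.1594269.
Is E[X] < 1? NO.
Since E[X] ≥ 1, the first-moment bound is inconclusive at n = 24; it does NOT by itself certify R_3(5) > 24.

E[X] = 14168/6561 ≈ 2.1594269; E[X] ≥ 1; first-moment method inconclusive here.


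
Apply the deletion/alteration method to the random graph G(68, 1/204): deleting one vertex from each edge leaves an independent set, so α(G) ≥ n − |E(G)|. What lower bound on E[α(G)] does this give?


E[|E(G)|] = C(68, 2)·p = 2278 · (1/204) = 67/6.
E[α(G)] ≥ n − E[|E(G)|] = 68 − 67/6 = 341/6.
Numerically: ≈ 56.8333.
(This is only a lower bound; the true E[α(G)] may be larger.)

E[α(G)] ≥ 341/6 ≈ 56.8333.


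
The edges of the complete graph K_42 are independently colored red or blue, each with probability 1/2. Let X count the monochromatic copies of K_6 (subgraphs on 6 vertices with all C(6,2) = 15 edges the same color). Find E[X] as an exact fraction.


Let X = Σ_S X_S over the C(42, 6) = 5245786 subsets S of size 6, where X_S = 1 if the K_6 on S is monochromatic.
For a fixed S, the K_6 on S has C(6, 2) = 15 edges. P[all 15 edges red] = (1/2)^15, and likewise for blue, so P[monochromatic] = 2·(1/2)^15 = 2^{1 − 15} = 1/16384.
By linearity of expectation: E[X] = C(42, 6) · 2^{1 − 15} = 5245786 · 1/16384 = 2622893/8192.
Numerically: E[X] ≈ 320.17737.

E[X] = C(42,6)·2^(1−C(6,2)) = 2622893/8192 ≈ 320.17737.


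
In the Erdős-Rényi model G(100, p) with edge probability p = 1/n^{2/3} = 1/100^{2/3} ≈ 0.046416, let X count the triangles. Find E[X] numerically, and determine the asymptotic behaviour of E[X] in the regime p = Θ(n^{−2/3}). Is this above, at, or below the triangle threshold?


Number of potential triangles: C(100, 3) = 161700.
Each occurs with probability p³ ≈ (0.046416)³ ≈ 1.0000000e-04.
By linearity: E[X] = C(100, 3)·p³ ≈ 161700 · 1.0000000e-04 ≈ 16.17000.
Since α = 2/3 < 1, p = c/n^{2/3} ≫ 1/n is above the triangle threshold p ~ 1/n. Asymptotically E[X] ~ (c³/6)·n^{3(1−α)} = (1³/6)·n^{1} → ∞; triangles are abundant w.h.p.

E[X] ≈ 16.17000; in regime p = Θ(1/n^{2/3}) E[X] diverges (above the triangle threshold p ~ 1/n).


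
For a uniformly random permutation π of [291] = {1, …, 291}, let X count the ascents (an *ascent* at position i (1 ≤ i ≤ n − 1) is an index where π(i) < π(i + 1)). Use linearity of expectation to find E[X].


Write X = Σ X_I over i = 1, …, 290, with X_I the indicator of one ascent.
There are 290 indicators.
For each fixed i, the pair (π(i), π(i+1)) is a uniformly random ordered pair of distinct values from {1, …, 291}; by symmetry P[π(i) < π(i+1)] = 1/2.
By linearity: E[X] = 290 · (1/2) = (291 − 1) · (1/2) = 145 ≈ 145.00000.

E[X] = 145 = 145.00000.


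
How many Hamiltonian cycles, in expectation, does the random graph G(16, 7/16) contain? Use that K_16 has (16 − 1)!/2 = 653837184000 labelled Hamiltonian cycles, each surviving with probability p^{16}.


K_16 has (16 − 1)!/2 = 653837184000 labelled Hamiltonian cycles.
For each such Hamiltonian cycle H, let X_H = 1 if all 16 edges of H are present in G. Then P[X_H = 1] = p^{16} = (7/16)^{16} = 33232930569601/18446744073709551616.
Summing the indicators: E[X] = Σ_H E[X_H] = 653837184000 · p^{16} = 653837184000 · 33232930569601/18446744073709551616 = 21219654042671322112875/18014398509481984.
Numerically: E[X] ≈ 1.178e+06.

E[X] = 653837184000 · (7/16)^{16} = 21219654042671322112875/18014398509481984 ≈ 1.178e+06.


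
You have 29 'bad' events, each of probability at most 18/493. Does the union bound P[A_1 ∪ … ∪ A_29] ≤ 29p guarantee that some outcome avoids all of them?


Union bound: P[∪_{i=1}^{29} A_i] ≤ Σ_i P[A_i] ≤ 29·p = 29·(18/493) = 18/17.
Numerically: 18/17 ≈ 1.058824.
Is 18/17 < 1? NO.
Since the bound 18/17 is ≥ 1, the union bound is uninformative here; it does NOT by itself certify existence.

29·p = 18/17 ≈ 1.058824; existence NOT certified by the union bound.


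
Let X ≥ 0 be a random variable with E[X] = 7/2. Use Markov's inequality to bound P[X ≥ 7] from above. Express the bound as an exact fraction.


μ = E[X] = 7/2, a = 7.
Markov: P[X ≥ 7] ≤ μ/a = (7/2)/7 = 1/2.
Numerically: ≈ 0.50000.
(Since a = 7 > μ = 3.50000, the bound 1/2 is < 1 and informative.)

P[X ≥ 7] ≤ 1/2 ≈ 0.50000.


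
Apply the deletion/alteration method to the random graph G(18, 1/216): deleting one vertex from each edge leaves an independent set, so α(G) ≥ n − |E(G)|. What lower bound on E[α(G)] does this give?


E[|E(G)|] = C(18, 2)·p = 153 · (1/216) = 17/24.
E[α(G)] ≥ n − E[|E(G)|] = 18 − 17/24 = 415/24.
Numerically: ≈ 17.291667.
(This is only a lower bound; the true E[α(G)] may be larger.)

E[α(G)] ≥ 415/24 ≈ 17.291667.


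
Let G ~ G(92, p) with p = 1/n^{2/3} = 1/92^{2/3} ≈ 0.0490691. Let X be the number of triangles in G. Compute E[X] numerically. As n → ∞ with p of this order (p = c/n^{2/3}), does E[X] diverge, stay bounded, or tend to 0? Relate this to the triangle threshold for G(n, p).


Number of potential triangles: C(92, 3) = 125580.
Each occurs with probability p³ ≈ (0.0490691)³ ≈ 1.18147448e-04.
By linearity: E[X] = C(92, 3)·p³ ≈ 125580 · 1.18147448e-04 ≈ 14.836957.
Since α = 2/3 < 1, p = c/n^{2/3} ≫ 1/n is above the triangle threshold p ~ 1/n. Asymptotically E[X] ~ (c³/6)·n^{3(1−α)} = (1³/6)·n^{1} → ∞; triangles are abundant w.h.p.

E[X] ≈ 14.836957; in regime p = Θ(1/n^{2/3}) E[X] diverges (above the triangle threshold p ~ 1/n).


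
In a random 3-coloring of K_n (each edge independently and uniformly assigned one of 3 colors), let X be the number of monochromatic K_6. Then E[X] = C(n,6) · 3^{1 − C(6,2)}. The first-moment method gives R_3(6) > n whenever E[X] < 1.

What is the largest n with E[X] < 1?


We need C(n, 6) · 3^{1 − 15} < 1, i.e. C(n, 6) < 3^{15 − 1} = 4782969.
Check values of n near the boundary:
  n = 36: C(36, 6) = 1947792; 1947792 < 4782969? YES
  n = 37: C(37, 6) = 2324784; 2324784 < 4782969? YES
  n = 38: C(38, 6) = 2760681; 2760681 < 4782969? YES
  n = 39: C(39, 6) = 3262623; 3262623 < 4782969? YES
  n = 40: C(40, 6) = 3838380; 3838380 < 4782969? YES
  n = 41: C(41, 6) = 4496388; 4496388 < 4782969? YES
  n = 42: C(42, 6) = 5245786; 5245786 < 4782969? NO
  n = 43: C(43, 6) = 6096454; 6096454 < 4782969? NO
  n = 44: C(44, 6) = 7059052; 7059052 < 4782969? NO
The largest n with C(n, 6) < 4782969 is n = 41 (where E[X] = 1498796/1594323 ≈ 0.9401). Hence R_3(6) > 41, i.e. R_3(6) ≥ 42.

Largest n = 41; hence R_3(6) > 41.


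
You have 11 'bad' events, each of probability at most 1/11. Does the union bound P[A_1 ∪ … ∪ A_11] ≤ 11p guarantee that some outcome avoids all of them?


Union bound: P[∪_{i=1}^{11} A_i] ≤ Σ_i P[A_i] ≤ 11·p = 11·(1/11) = 1.
Numerically: 1 ≈ 1.00000.
Is 1 < 1? NO.
Since the bound 1 is ≥ 1, the union bound is uninformative here; it does NOT by itself certify existence.

11·p = 1 ≈ 1.00000; existence NOT certified by the union bound.


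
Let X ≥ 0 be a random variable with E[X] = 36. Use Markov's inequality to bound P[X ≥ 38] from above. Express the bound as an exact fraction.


μ = E[X] = 36, a = 38.
Markov: P[X ≥ 38] ≤ μ/a = (36)/38 = 18/19.
Numerically: ≈ 0.9474.
(Since a = 38 > μ = 36.0000, the bound 18/19 is < 1 and informative.)

P[X ≥ 38] ≤ 18/19 ≈ 0.9474.


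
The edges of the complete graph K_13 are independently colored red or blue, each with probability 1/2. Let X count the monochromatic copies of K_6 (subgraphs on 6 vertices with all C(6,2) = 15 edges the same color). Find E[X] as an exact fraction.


Let X = Σ_S X_S over the C(13, 6) = 1716 subsets S of size 6, where X_S = 1 if the K_6 on S is monochromatic.
For a fixed S, the K_6 on S has C(6, 2) = 15 edges. P[all 15 edges red] = (1/2)^15, and likewise for blue, so P[monochromatic] = 2·(1/2)^15 = 2^{1 − 15} = 1/16384.
By linearity: E[X] = C(13, 6) · 2^{1 − 15} = 1716 · 1/16384 = 429/4096.
Numerically: E[X] ≈ 0.104736.

E[X] = C(13,6)·2^(1−C(6,2)) = 429/4096 ≈ 0.104736.


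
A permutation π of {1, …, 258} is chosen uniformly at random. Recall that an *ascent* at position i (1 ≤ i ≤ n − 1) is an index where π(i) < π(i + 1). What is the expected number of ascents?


Write X = Σ X_I over i = 1, …, 257, with X_I the indicator of one ascent.
There are 257 indicators.
For each fixed i, the pair (π(i), π(i+1)) is a uniformly random ordered pair of distinct values from {1, …, 258}; by symmetry P[π(i) < π(i+1)] = 1/2.
By linearity: E[X] = 257 · (1/2) = (258 − 1) · (1/2) = 257/2 ≈ 128.500.

E[X] = 257/2 = 128.500.


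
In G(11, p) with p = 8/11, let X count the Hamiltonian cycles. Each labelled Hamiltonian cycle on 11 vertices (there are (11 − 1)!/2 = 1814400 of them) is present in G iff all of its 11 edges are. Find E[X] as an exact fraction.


K_11 has (11 − 1)!/2 = 1814400 labelled Hamiltonian cycles.
For each such Hamiltonian cycle H, let X_H = 1 if all 11 edges of H are present in G. Then P[X_H = 1] = p^{11} = (8/11)^{11} = 8589934592/285311670611.
Summing the indicators: E[X] = Σ_H E[X_H] = 1814400 · p^{11} = 1814400 · 8589934592/285311670611 = 15585577323724800/285311670611.
Numerically: E[X] ≈ 54626.5.

E[X] = 1814400 · (8/11)^{11} = 15585577323724800/285311670611 ≈ 54626.5.


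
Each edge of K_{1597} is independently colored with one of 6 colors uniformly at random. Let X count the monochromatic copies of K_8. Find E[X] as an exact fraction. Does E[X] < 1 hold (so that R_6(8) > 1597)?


E[X] = C(1597, 8) · 6^{1 − 28} = 1031080153060953275445 · 6^{−27} = 1031080153060953275445/1023490369077469249536.
As a reduced fraction: E[X] = 38188153817072343535/37907050706572935168 ≈ 1.007416.
Is E[X] < 1? NO.
Since E[X] ≥ 1, the first-moment bound is inconclusive at n = 1597; it does NOT by itself certify R_6(8) > 1597.

E[X] = 38188153817072343535/37907050706572935168 ≈ 1.007416; E[X] ≥ 1; first-moment method inconclusive here.


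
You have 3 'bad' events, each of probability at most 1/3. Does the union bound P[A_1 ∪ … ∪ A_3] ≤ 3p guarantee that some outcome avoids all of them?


Union bound: P[∪_{i=1}^{3} A_i] ≤ Σ_i P[A_i] ≤ 3·p = 3·(1/3) = 1.
Numerically: 1 ≈ 1.0000.
Is 1 < 1? NO.
Since the bound 1 is ≥ 1, the union bound is uninformative here; it does NOT by itself certify existence.

3·p = 1 ≈ 1.0000; existence NOT certified by the union bound.


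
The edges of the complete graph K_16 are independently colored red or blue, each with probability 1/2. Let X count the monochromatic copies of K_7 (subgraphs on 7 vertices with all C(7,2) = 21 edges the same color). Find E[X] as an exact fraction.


Let X = Σ_S X_S over the C(16, 7) = 11440 subsets S of size 7, where X_S = 1 if the K_7 on S is monochromatic.
For a fixed S, the K_7 on S has C(7, 2) = 21 edges. P[all 21 edges red] = (1/2)^21, and likewise for blue, so P[monochromatic] = 2·(1/2)^21 = 2^{1 − 21} = 1/1048576.
By linearity: E[X] = C(16, 7) · 2^{1 − 21} = 11440 · 1/1048576 = 715/65536.
Numerically: E[X] ≈ 0.011.

E[X] = C(16,7)·2^(1−C(7,2)) = 715/65536 ≈ 0.011.


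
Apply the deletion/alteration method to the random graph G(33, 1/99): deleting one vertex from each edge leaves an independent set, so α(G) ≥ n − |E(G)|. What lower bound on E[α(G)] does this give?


E[|E(G)|] = C(33, 2)·p = 528 · (1/99) = 16/3.
E[α(G)] ≥ n − E[|E(G)|] = 33 − 16/3 = 83/3.
Numerically: ≈ 27.66667.
(This is only a lower bound; the true E[α(G)] may be larger.)

E[α(G)] ≥ 83/3 ≈ 27.66667.


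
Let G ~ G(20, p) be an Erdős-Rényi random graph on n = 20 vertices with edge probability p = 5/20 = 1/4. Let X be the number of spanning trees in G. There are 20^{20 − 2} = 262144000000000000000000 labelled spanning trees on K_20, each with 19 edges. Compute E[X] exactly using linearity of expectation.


K_20 has 20^{20 − 2} = 262144000000000000000000 labelled spanning trees.
For each such spanning tree H, let X_H = 1 if all 19 edges of H are present in G. Then P[X_H = 1] = p^{19} = (1/4)^{19} = 1/274877906944.
By linearity of expectation: E[X] = Σ_H E[X_H] = 262144000000000000000000 · p^{19} = 262144000000000000000000 · 1/274877906944 = 3814697265625/4.
Numerically: E[X] ≈ 9.537e+11.

E[X] = 262144000000000000000000 · (1/4)^{19} = 3814697265625/4 ≈ 9.537e+11.


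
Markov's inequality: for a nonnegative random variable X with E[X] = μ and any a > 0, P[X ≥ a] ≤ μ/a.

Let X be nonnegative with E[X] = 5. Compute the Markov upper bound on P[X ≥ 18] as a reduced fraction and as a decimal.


μ = E[X] = 5, a = 18.
Markov: P[X ≥ 18] ≤ μ/a = (5)/18 = 5/18.
Numerically: ≈ 0.277778.
(Since a = 18 > μ = 5.000000, the bound 5/18 is < 1 and informative.)

P[X ≥ 18] ≤ 5/18 ≈ 0.277778.


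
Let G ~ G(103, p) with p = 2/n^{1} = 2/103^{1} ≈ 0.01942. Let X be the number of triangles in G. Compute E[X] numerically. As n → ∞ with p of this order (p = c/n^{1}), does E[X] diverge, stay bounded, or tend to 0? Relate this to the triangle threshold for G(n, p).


Number of potential triangles: C(103, 3) = 176851.
Each occurs with probability p³ ≈ (0.01942)³ ≈ 7.321133e-06.
By linearity: E[X] = C(103, 3)·p³ ≈ 176851 · 7.321133e-06 ≈ 1.2947.
Here α = 1, so p = 2/n is exactly at the triangle threshold p ~ 1/n. Asymptotically E[X] → c³/6 = 2³/6 = 4/3 ≈ 1.3333, a bounded constant. In this regime the triangle count is asymptotically Poisson(c³/6).

E[X] ≈ 1.2947; in regime p = Θ(1/n^{1}) E[X] stays bounded (at the triangle threshold p ~ 1/n).


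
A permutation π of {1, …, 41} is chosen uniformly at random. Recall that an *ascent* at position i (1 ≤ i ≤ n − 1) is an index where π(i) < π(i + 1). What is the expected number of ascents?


Write X = Σ X_I over i = 1, …, 40, with X_I the indicator of one ascent.
There are 40 indicators.
For each fixed i, the pair (π(i), π(i+1)) is a uniformly random ordered pair of distinct values from {1, …, 41}; by symmetry P[π(i) < π(i+1)] = 1/2.
By linearity: E[X] = 40 · (1/2) = (41 − 1) · (1/2) = 20 ≈ 20.000000.

E[X] = 20 = 20.000000.


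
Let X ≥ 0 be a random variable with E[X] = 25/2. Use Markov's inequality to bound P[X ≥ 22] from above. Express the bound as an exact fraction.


μ = E[X] = 25/2, a = 22.
Markov: P[X ≥ 22] ≤ μ/a = (25/2)/22 = 25/44.
Numerically: ≈ 0.568.
(Since a = 22 > μ = 12.500, the bound 25/44 is < 1 and informative.)

P[X ≥ 22] ≤ 25/44 ≈ 0.568.


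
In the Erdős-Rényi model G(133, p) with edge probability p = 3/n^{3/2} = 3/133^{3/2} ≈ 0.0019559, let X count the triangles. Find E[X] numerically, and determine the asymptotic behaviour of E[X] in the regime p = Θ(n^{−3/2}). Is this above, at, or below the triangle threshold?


Number of potential triangles: C(133, 3) = 383306.
Each occurs with probability p³ ≈ (0.0019559)³ ≈ 7.4822356e-09.
By linearity: E[X] = C(133, 3)·p³ ≈ 383306 · 7.4822356e-09 ≈ 0.00287.
Since α = 3/2 > 1, p = c/n^{3/2} = o(1/n) is below the triangle threshold p ~ 1/n. Asymptotically E[X] ~ (c³/6)·n^{3(1−α)} = (3³/6)·n^{-1.5} → 0, so by Markov's inequality G has no triangles w.h.p.

E[X] ≈ 0.00287; in regime p = Θ(1/n^{3/2}) E[X] tends to 0 (below the triangle threshold p ~ 1/n).


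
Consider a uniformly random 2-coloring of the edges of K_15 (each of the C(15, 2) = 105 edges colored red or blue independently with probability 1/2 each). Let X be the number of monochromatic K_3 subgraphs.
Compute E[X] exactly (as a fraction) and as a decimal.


Let X = Σ_S X_S over the C(15, 3) = 455 subsets S of size 3, where X_S = 1 if the K_3 on S is monochromatic.
For a fixed S, the K_3 on S has C(3, 2) = 3 edges. P[all 3 edges red] = (1/2)^3, and likewise for blue, so P[monochromatic] = 2·(1/2)^3 = 2^{1 − 3} = 1/4.
Summing: E[X] = C(15, 3) · 2^{1 − 3} = 455 · 1/4 = 455/4.
Numerically: E[X] ≈ 113.750.

E[X] = C(15,3)·2^(1−C(3,2)) = 455/4 ≈ 113.750.


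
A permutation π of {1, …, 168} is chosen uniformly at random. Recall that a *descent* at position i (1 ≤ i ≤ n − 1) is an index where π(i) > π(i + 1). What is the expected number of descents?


Write X = Σ X_I over i = 1, …, 167, with X_I the indicator of one descent.
There are 167 indicators.
For each fixed i, the pair (π(i), π(i+1)) is a uniformly random ordered pair of distinct values from {1, …, 168}; by symmetry P[π(i) > π(i+1)] = 1/2.
By linearity: E[X] = 167 · (1/2) = (168 − 1) · (1/2) = 167/2 ≈ 83.500.

E[X] = 167/2 = 83.500.


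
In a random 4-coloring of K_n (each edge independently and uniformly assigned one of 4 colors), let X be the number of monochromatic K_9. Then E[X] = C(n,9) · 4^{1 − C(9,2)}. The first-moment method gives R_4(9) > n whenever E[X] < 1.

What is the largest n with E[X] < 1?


We need C(n, 9) · 4^{1 − 36} < 1, i.e. C(n, 9) < 4^{36 − 1} = 1180591620717411303424.
Check values of n near the boundary:
  n = 908: C(908, 9) = 1111058428637338083100; 1111058428637338083100 < 1180591620717411303424? YES
  n = 909: C(909, 9) = 1122169012923711463931; 1122169012923711463931 < 1180591620717411303424? YES
  n = 910: C(910, 9) = 1133378248346922788210; 1133378248346922788210 < 1180591620717411303424? YES
  n = 911: C(911, 9) = 1144686900492291197405; 1144686900492291197405 < 1180591620717411303424? YES
  n = 912: C(912, 9) = 1156095740032081475120; 1156095740032081475120 < 1180591620717411303424? YES
  n = 913: C(913, 9) = 1167605542753639808390; 1167605542753639808390 < 1180591620717411303424? YES
  n = 914: C(914, 9) = 1179217089587653905932; 1179217089587653905932 < 1180591620717411303424? YES
  n = 915: C(915, 9) = 1190931166636537885130; 1190931166636537885130 < 1180591620717411303424? NO
  n = 916: C(916, 9) = 1202748565202942340440; 1202748565202942340440 < 1180591620717411303424? NO
  n = 917: C(917, 9) = 1214670081818390006810; 1214670081818390006810 < 1180591620717411303424? NO
The largest n with C(n, 9) < 1180591620717411303424 is n = 914 (where E[X] = 294804272396913476483/295147905179352825856 ≈ 0.9988357). Hence R_4(9) > 914, i.e. R_4(9) ≥ 915.

Largest n = 914; hence R_4(9) > 914.


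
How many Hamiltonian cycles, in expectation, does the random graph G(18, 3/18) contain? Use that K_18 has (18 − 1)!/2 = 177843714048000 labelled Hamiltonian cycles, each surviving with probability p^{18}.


K_18 has (18 − 1)!/2 = 177843714048000 labelled Hamiltonian cycles.
For each such Hamiltonian cycle H, let X_H = 1 if all 18 edges of H are present in G. Then P[X_H = 1] = p^{18} = (1/6)^{18} = 1/101559956668416.
Summing the indicators: E[X] = Σ_H E[X_H] = 177843714048000 · p^{18} = 177843714048000 · 1/101559956668416 = 14889875/8503056.
Numerically: E[X] ≈ 1.7511.

E[X] = 177843714048000 · (1/6)^{18} = 14889875/8503056 ≈ 1.7511.


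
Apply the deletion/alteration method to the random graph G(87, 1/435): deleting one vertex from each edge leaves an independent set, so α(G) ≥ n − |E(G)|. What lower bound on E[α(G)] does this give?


E[|E(G)|] = C(87, 2)·p = 3741 · (1/435) = 43/5.
E[α(G)] ≥ n − E[|E(G)|] = 87 − 43/5 = 392/5.
Numerically: ≈ 78.4000.
(This is only a lower bound; the true E[α(G)] may be larger.)

E[α(G)] ≥ 392/5 ≈ 78.4000.


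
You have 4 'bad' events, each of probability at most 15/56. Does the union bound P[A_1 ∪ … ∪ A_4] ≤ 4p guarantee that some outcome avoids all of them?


Union bound: P[∪_{i=1}^{4} A_i] ≤ Σ_i P[A_i] ≤ 4·p = 4·(15/56) = 15/14.
Numerically: 15/14 ≈ 1.071.
Is 15/14 < 1? NO.
Since the bound 15/14 is ≥ 1, the union bound is uninformative here; it does NOT by itself certify existence.

4·p = 15/14 ≈ 1.071; existence NOT certified by the union bound.


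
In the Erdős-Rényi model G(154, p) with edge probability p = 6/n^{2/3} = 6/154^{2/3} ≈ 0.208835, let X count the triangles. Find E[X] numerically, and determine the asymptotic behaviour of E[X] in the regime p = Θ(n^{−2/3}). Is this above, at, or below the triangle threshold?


Number of potential triangles: C(154, 3) = 596904.
Each occurs with probability p³ ≈ (0.208835)³ ≈ 9.10777534e-03.
By linearity: E[X] = C(154, 3)·p³ ≈ 596904 · 9.10777534e-03 ≈ 5436.467532.
Since α = 2/3 < 1, p = c/n^{2/3} ≫ 1/n is above the triangle threshold p ~ 1/n. Asymptotically E[X] ~ (c³/6)·n^{3(1−α)} = (6³/6)·n^{1} → ∞; triangles are abundant w.h.p.

E[X] ≈ 5436.467532; in regime p = Θ(1/n^{2/3}) E[X] diverges (above the triangle threshold p ~ 1/n).


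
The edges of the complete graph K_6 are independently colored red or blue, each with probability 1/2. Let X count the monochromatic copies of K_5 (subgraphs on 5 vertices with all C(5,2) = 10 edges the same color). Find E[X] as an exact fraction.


Let X = Σ_S X_S over the C(6, 5) = 6 subsets S of size 5, where X_S = 1 if the K_5 on S is monochromatic.
For a fixed S, the K_5 on S has C(5, 2) = 10 edges. P[all 10 edges red] = (1/2)^10, and likewise for blue, so P[monochromatic] = 2·(1/2)^10 = 2^{1 − 10} = 1/512.
Summing: E[X] = C(6, 5) · 2^{1 − 10} = 6 · 1/512 = 3/256.
Numerically: E[X] ≈ 0.011719.

E[X] = C(6,5)·2^(1−C(5,2)) = 3/256 ≈ 0.011719.


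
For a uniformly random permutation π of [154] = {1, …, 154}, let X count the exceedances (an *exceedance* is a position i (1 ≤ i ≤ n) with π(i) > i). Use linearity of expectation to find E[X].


Write X = Σ_{i=1}^{154} X_i, where X_i = 1_{π(i) > i}.
For each fixed i, π(i) is uniform over {1, …, 154} (marginal of a uniform permutation), so P[π(i) > i] = (n − i)/n. Summing: Σ_{i=1}^{154} (n − i)/n = (0 + 1 + … + 153)/154 = 154(154 − 1)/(2·154) = (154 − 1)/2.
Hence E[X] = Σ_{i=1}^{154} (154 − i)/154 = 153/2 ≈ 76.500.

E[X] = 153/2 = 76.500.


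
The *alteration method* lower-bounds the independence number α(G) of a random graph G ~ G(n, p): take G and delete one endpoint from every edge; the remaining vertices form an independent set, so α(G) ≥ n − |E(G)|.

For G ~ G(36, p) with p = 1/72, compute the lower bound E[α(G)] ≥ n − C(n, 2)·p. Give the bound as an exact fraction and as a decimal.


E[|E(G)|] = C(36, 2)·p = 630 · (1/72) = 35/4.
E[α(G)] ≥ n − E[|E(G)|] = 36 − 35/4 = 109/4.
Numerically: ≈ 27.250000.
(This is only a lower bound; the true E[α(G)] may be larger.)

E[α(G)] ≥ 109/4 ≈ 27.250000.


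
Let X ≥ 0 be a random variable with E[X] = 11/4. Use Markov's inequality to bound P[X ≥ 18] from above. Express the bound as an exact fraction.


μ = E[X] = 11/4, a = 18.
Markov: P[X ≥ 18] ≤ μ/a = (11/4)/18 = 11/72.
Numerically: ≈ 0.152778.
(Since a = 18 > μ = 2.750000, the bound 11/72 is < 1 and informative.)

P[X ≥ 18] ≤ 11/72 ≈ 0.152778.


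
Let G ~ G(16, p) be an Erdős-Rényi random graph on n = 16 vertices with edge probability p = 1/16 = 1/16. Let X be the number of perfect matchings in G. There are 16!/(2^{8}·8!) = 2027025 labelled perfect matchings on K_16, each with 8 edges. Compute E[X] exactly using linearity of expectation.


K_16 has 16!/(2^{8}·8!) = 2027025 labelled perfect matchings.
For each such perfect matching H, let X_H = 1 if all 8 edges of H are present in G. Then P[X_H = 1] = p^{8} = (1/16)^{8} = 1/4294967296.
By linearity of expectation: E[X] = Σ_H E[X_H] = 2027025 · p^{8} = 2027025 · 1/4294967296 = 2027025/4294967296.
Numerically: E[X] ≈ 0.000471954.

E[X] = 2027025 · (1/16)^{8} = 2027025/4294967296 ≈ 0.000471954.


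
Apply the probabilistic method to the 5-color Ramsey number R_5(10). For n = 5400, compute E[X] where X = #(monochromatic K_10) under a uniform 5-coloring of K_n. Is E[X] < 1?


E[X] = C(5400, 10) · 5^{1 − 45} = 5761735538961887279463031445160 · 5^{−44} = 5761735538961887279463031445160/5684341886080801486968994140625.
As a reduced fraction: E[X] = 1152347107792377455892606289032/1136868377216160297393798828125 ≈ 1.0136.
Is E[X] < 1? NO.
Since E[X] ≥ 1, the first-moment bound is inconclusive at n = 5400; it does NOT by itself certify R_5(10) > 5400.

E[X] = 1152347107792377455892606289032/1136868377216160297393798828125 ≈ 1.0136; E[X] ≥ 1; first-moment method inconclusive here.


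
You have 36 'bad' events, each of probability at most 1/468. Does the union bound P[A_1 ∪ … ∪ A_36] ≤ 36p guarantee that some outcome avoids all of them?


Union bound: P[∪_{i=1}^{36} A_i] ≤ Σ_i P[A_i] ≤ 36·p = 36·(1/468) = 1/13.
Numerically: 1/13 ≈ 0.077.
Is 1/13 < 1? YES.
Since P[∪ A_i] ≤ 1/13 < 1, the complement has P[∩ A_i^c] ≥ 1 − 1/13 = 12/13 > 0, so some outcome avoids every A_i.

36·p = 1/13 ≈ 0.077; existence CERTIFIED by the union bound.


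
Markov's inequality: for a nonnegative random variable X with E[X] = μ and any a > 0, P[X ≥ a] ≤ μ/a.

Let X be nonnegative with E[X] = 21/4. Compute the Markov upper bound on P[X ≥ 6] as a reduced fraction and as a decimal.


μ = E[X] = 21/4, a = 6.
Markov: P[X ≥ 6] ≤ μ/a = (21/4)/6 = 7/8.
Numerically: ≈ 0.87500.
(Since a = 6 > μ = 5.25000, the bound 7/8 is < 1 and informative.)

P[X ≥ 6] ≤ 7/8 ≈ 0.87500.


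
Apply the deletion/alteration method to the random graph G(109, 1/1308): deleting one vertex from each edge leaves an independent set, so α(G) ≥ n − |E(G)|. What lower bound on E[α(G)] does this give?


E[|E(G)|] = C(109, 2)·p = 5886 · (1/1308) = 9/2.
E[α(G)] ≥ n − E[|E(G)|] = 109 − 9/2 = 209/2.
Numerically: ≈ 104.50000.
(This is only a lower bound; the true E[α(G)] may be larger.)

E[α(G)] ≥ 209/2 ≈ 104.50000.


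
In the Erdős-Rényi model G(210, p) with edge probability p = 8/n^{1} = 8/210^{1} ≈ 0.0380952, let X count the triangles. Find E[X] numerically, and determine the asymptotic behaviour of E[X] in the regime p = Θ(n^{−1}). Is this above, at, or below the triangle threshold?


Number of potential triangles: C(210, 3) = 1521520.
Each occurs with probability p³ ≈ (0.0380952)³ ≈ 5.52856063e-05.
By linearity: E[X] = C(210, 3)·p³ ≈ 1521520 · 5.52856063e-05 ≈ 84.118156.
Here α = 1, so p = 8/n is exactly at the triangle threshold p ~ 1/n. Asymptotically E[X] → c³/6 = 8³/6 = 256/3 ≈ 85.333333, a bounded constant. In this regime the triangle count is asymptotically Poisson(c³/6).

E[X] ≈ 84.118156; in regime p = Θ(1/n^{1}) E[X] stays bounded (at the triangle threshold p ~ 1/n).
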